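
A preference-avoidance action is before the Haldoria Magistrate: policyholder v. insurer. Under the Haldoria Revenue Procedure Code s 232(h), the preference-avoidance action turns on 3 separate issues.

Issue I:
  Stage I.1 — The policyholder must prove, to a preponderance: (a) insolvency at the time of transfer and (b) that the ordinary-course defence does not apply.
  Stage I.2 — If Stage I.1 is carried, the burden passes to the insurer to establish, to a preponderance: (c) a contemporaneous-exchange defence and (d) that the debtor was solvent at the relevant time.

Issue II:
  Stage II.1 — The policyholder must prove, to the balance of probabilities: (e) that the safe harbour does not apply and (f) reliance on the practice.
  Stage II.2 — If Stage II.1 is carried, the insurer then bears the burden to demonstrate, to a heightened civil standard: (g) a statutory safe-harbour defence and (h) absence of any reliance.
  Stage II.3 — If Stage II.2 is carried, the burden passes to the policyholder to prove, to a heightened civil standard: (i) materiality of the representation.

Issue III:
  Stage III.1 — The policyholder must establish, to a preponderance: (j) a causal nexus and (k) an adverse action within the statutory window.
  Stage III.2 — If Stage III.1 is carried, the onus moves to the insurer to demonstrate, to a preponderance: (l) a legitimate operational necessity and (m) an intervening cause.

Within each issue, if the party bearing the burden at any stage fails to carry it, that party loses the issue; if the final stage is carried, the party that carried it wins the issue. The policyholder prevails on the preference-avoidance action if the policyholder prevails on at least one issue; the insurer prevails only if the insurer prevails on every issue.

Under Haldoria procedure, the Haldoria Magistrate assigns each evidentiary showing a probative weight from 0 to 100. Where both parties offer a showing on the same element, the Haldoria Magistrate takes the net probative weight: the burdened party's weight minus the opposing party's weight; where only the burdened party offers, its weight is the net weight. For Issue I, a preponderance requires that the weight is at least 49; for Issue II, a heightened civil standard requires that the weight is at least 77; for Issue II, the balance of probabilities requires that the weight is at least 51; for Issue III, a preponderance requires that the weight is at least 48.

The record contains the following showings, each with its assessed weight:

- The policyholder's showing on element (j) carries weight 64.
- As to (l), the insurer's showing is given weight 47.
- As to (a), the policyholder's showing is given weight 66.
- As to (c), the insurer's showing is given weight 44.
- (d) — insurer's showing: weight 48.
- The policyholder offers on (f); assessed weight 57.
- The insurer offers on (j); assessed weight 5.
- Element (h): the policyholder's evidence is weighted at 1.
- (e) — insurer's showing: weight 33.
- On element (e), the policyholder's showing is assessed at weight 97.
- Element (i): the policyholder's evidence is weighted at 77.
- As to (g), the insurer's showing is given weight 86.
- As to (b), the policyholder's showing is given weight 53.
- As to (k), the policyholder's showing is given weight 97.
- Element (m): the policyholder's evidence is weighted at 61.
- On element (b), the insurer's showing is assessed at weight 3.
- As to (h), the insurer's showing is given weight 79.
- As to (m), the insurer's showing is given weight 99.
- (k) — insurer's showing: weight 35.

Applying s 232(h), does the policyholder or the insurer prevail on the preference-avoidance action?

policyholder

— Issue I —
Stage I.1 — burden on policyholder; standard: a preponderance (weight is at least 49).
    (a): 66 ≥ 49 [met]
    (b): 53 − 3 = 50 ≥ 49 [met]
  All elements met. The burden passes to the insurer.
Stage I.2 — burden on insurer; standard: a preponderance (weight is at least 49).
    (c): 44 < 49 [not met]
    (d): 48 < 49 [not met]
  Stage I.2 not carried; the insurer fails its burden.
So the policyholder prevails on this issue.
— Issue II —
Stage II.1 (policyholder, the balance of probabilities, weight is at least 51): (e) net 97−33=64 ≥ 51 — meets; (f) 57 ≥ 51 — meets.
  The policyholder carries Stage II.1; the insurer now bears the burden.
Stage II.2 (insurer, a heightened civil standard, weight is at least 77): (g) 86 ≥ 77 — meets; (h) net 79−1=78 ≥ 77 — meets.
  The insurer carries Stage II.2; the policyholder now bears the burden.
Stage II.3 (policyholder, a heightened civil standard, weight is at least 77): (i) 77 ≥ 77 — meets.
  All elements met at the final stage.
Every stage carried; the policyholder prevails on this issue.
— Issue III —
Stage III.1 (policyholder, a preponderance, weight is at least 48): (j) net 64−5=59 ≥ 48 — meets; (k) net 97−35=62 ≥ 48 — meets.
  The policyholder carries Stage III.1; the insurer now bears the burden.
Stage III.2 (insurer, a preponderance, weight is at least 48): (l) 47 < 48 — fails; (m) net 99−61=38 < 48 — fails.
  Not every element is met, so the insurer fails to carry Stage III.2.
The policyholder prevails on this issue.
Per-issue: Issue I → policyholder; Issue II → policyholder; Issue III → policyholder. The policyholder must prevail on at least one issue; overall, the policyholder prevails.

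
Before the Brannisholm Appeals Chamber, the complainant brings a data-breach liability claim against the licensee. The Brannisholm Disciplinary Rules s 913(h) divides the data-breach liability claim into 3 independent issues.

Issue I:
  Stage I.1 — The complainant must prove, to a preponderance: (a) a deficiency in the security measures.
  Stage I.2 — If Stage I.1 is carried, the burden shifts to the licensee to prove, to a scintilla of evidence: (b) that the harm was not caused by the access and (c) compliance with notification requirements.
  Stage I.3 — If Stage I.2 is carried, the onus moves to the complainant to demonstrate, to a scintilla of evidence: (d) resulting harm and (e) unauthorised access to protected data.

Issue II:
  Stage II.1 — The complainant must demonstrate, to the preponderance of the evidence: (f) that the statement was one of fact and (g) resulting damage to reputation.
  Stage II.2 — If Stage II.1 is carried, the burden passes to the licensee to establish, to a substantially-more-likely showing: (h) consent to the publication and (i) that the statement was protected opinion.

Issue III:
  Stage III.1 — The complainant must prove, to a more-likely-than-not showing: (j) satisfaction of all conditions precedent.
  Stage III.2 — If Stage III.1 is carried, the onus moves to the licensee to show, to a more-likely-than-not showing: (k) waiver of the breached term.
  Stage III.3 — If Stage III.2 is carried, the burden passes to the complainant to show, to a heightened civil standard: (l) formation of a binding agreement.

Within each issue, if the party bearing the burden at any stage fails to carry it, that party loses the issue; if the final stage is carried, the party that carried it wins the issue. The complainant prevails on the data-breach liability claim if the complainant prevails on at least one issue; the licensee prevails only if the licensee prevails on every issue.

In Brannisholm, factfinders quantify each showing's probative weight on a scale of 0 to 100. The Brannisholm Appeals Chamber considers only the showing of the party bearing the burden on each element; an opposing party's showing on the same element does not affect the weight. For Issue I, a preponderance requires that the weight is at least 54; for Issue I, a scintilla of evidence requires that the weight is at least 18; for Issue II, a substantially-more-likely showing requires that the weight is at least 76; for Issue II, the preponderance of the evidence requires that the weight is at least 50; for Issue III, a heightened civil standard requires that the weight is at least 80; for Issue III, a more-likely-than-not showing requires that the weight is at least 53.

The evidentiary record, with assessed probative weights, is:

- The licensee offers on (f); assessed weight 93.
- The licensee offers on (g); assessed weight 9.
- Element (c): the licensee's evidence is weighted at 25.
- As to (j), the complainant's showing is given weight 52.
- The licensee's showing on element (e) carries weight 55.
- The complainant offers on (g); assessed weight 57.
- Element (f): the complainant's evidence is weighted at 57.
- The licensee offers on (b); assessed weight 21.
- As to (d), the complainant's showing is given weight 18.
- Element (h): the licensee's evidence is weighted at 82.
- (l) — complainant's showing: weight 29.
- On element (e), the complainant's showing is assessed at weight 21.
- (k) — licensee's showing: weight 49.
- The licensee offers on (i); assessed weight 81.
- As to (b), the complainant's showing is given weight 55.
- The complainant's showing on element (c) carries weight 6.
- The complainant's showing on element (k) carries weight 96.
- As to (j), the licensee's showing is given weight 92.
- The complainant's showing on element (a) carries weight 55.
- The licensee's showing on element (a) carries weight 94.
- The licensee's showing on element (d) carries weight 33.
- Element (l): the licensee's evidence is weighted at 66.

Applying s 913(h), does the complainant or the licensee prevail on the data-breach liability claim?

complainant

— Issue I —
At Stage I.1 the complainant must meet a preponderance (weight is at least 54): on (a) the weight is 55 (the licensee's 94 is given no effect), ≥ 54, so (a) meets the standard.
  All elements met. The burden passes to the licensee.
At Stage I.2 the licensee must meet a scintilla of evidence (weight is at least 18): on (b) the weight is 21 (the complainant's 55 is given no effect), ≥ 18, so (b) meets the standard; on (c) the weight is 25 (the complainant's 6 is given no effect), which does reach 18, so (c) meets the standard.
  Stage I.2 is satisfied; the onus moves to the complainant.
At Stage I.3 the complainant must meet a scintilla of evidence (weight is at least 18): on (d) the weight is 18 (the licensee's 33 is given no effect), which does reach 18, so (d) meets the standard; on (e) the weight is 21 (the licensee's 55 is given no effect), ≥ 18, so (e) meets the standard.
  All elements met at the final stage.
Every stage carried; the complainant prevails on this issue.
— Issue II —
At Stage II.1 the complainant must meet the preponderance of the evidence (weight is at least 50): on (f) the weight is 57 (the licensee's 93 is given no effect), ≥ 50, so (f) meets the standard; on (g) the weight is 57 (the licensee's 9 is given no effect), which does reach 50, so (g) meets the standard.
  The complainant carries Stage II.1; the licensee now bears the burden.
At Stage II.2 the licensee must meet a substantially-more-likely showing (weight is at least 76): on (h) the weight is 82, ≥ 76, so (h) meets the standard; on (i) the weight is 81, ≥ 76, so (i) meets the standard.
  All elements met at the final stage.
Every stage carried; the licensee prevails on this issue.
— Issue III —
Stage III.1 (complainant, a more-likely-than-not showing, weight is at least 53): (j) 52 (licensee's 92 disregarded) < 53 — fails.
  Not every element is met, so the complainant fails to carry Stage III.1.
The analysis ends at Stage III.1; the licensee prevails on this issue.
Per-issue: Issue I → complainant; Issue II → licensee; Issue III → licensee. The complainant must prevail on at least one issue; overall, the complainant prevails.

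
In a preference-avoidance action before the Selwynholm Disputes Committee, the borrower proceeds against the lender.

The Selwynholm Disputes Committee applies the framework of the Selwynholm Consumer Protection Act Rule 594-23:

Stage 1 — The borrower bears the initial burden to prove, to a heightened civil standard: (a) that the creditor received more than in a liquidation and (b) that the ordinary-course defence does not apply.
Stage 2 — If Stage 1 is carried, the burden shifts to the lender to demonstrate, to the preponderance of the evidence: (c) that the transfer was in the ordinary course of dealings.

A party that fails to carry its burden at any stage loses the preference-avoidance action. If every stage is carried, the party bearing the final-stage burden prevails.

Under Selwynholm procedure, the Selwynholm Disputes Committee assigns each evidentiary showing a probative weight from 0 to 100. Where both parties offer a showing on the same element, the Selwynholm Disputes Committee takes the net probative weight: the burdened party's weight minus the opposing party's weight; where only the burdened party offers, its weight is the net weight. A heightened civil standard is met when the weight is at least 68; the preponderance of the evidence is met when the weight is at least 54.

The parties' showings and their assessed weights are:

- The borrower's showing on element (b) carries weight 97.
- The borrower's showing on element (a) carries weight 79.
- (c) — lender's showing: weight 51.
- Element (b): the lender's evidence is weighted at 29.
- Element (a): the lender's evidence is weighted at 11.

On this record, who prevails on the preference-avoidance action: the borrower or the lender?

At Stage 1 the borrower must meet a heightened civil standard (weight is at least 68): on (a) the weight is 79 less the opposing 11 gives net 68, ≥ 68, so (a) meets the standard; on (b) the weight is 97 less the opposing 29 gives net 68, which does reach 68, so (b) meets the standard.
  The borrower carries Stage 1; the lender now bears the burden.
At Stage 2 the lender must meet the preponderance of the evidence (weight is at least 54): on (c) the weight is 51, which does not reach 54, so (c) does not meet the standard.
  The lender does not carry Stage 2.
The analysis ends at Stage 2; the borrower prevails.

borrower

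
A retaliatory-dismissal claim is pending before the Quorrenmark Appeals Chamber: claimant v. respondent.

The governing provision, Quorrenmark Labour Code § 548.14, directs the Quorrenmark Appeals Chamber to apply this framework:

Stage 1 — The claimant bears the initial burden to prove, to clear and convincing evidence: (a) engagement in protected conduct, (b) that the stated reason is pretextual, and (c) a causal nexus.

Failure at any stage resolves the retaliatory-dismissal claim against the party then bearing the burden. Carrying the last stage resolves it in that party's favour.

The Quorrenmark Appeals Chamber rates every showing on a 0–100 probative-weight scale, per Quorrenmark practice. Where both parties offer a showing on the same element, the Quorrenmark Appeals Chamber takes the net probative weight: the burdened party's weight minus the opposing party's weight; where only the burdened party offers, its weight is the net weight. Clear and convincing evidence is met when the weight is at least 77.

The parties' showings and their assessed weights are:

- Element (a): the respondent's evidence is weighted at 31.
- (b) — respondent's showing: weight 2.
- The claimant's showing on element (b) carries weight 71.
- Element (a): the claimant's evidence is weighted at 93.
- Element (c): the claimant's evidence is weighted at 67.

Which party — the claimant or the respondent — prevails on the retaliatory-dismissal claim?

respondent

Stage 1 — burden on claimant; standard: clear and convincing evidence (weight is at least 77).
    (a): 93 − 31 = 62 < 77 [not met]
    (b): 71 − 2 = 69 < 77 [not met]
    (c): 67 < 77 [not met]
  Not every element is met, so the claimant fails to carry Stage 1.
The analysis ends at Stage 1; the respondent prevails.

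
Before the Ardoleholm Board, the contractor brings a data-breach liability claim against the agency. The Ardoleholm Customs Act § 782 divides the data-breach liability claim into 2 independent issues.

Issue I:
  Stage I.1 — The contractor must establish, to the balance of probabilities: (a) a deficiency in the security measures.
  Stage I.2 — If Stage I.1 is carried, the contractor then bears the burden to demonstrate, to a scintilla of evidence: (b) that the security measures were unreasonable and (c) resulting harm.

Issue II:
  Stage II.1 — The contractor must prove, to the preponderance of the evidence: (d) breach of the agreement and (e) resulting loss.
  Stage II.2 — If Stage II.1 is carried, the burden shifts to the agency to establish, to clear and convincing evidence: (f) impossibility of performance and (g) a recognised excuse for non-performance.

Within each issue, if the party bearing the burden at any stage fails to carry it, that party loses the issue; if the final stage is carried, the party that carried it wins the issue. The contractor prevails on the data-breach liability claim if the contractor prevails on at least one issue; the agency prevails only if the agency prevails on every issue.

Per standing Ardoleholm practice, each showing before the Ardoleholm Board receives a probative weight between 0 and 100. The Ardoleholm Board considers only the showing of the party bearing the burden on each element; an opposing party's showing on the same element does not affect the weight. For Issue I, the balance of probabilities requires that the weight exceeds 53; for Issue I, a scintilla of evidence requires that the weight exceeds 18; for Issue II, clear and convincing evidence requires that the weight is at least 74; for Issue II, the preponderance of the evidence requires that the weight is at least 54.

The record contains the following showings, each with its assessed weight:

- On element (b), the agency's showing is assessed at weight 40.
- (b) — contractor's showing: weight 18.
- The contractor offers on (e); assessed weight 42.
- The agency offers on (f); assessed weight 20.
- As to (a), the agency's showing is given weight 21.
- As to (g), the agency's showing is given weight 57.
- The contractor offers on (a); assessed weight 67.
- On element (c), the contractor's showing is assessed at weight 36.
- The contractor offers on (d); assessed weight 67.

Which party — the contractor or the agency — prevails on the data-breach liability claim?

agency

— Issue I —
Stage I.1 — burden on contractor; standard: the balance of probabilities (weight exceeds 53).
    (a): 67 (agency's 21 disregarded) > 53 [met]
  Stage I.1 is satisfied; the contractor continues to bear the burden.
Stage I.2 — burden on contractor; standard: a scintilla of evidence (weight exceeds 18).
    (b): 18 (agency's 40 disregarded) ≤ 18 [not met]
    (c): 36 > 18 [met]
  Not every element is met, so the contractor fails to carry Stage I.2.
The analysis ends at Stage I.2; the agency prevails on this issue.
— Issue II —
Stage II.1 (contractor, the preponderance of the evidence, weight is at least 54): (d) 67 ≥ 54 — meets; (e) 42 < 54 — fails.
  Not every element is met, so the contractor fails to carry Stage II.1.
The agency prevails on this issue.
Per-issue: Issue I → agency; Issue II → agency. The contractor must prevail on at least one issue; overall, the agency prevails.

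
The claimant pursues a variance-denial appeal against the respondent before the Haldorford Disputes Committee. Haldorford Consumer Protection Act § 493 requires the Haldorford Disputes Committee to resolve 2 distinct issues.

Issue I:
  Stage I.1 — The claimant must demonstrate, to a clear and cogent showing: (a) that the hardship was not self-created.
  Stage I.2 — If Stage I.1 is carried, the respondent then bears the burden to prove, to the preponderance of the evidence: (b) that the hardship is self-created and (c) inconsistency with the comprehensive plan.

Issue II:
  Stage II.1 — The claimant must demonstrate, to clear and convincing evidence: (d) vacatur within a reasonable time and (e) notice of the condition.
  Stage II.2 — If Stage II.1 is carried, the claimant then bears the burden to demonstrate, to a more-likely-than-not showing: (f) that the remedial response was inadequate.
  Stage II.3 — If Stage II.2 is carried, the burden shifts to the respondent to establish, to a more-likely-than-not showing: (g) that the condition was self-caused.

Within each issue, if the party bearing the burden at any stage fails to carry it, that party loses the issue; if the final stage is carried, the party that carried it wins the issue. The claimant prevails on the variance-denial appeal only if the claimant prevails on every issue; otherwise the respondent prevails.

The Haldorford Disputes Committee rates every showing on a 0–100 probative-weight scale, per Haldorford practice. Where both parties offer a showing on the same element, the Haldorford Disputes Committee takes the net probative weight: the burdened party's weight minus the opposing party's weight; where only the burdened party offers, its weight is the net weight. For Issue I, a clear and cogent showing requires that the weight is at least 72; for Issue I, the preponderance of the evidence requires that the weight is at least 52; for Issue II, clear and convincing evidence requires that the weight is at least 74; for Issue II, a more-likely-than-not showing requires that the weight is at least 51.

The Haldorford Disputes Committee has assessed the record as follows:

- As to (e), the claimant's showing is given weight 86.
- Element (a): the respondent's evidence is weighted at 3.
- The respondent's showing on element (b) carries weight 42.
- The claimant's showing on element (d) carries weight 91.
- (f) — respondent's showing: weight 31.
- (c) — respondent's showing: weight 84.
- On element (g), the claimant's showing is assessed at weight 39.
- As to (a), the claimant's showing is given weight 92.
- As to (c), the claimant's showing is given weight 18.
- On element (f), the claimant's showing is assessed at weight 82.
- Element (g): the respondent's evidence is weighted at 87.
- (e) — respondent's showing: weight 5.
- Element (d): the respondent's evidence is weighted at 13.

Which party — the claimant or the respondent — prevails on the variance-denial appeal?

claimant

— Issue I —
Stage I.1 (claimant, a clear and cogent showing, weight is at least 72): (a) net 92−3=89 ≥ 72 — meets.
  All elements met. The burden passes to the respondent.
Stage I.2 (respondent, the preponderance of the evidence, weight is at least 52): (b) 42 < 52 — fails; (c) net 84−18=66 ≥ 52 — meets.
  Stage I.2 not carried; the respondent fails its burden.
So the claimant prevails on this issue.
— Issue II —
At Stage II.1 the claimant must meet clear and convincing evidence (weight is at least 74): on (d) the weight is 91 less the opposing 13 gives net 78, ≥ 74, so (d) meets the standard; on (e) the weight is 86 less the opposing 5 gives net 81, which does reach 74, so (e) meets the standard.
  All elements met. The claimant retains the burden for Stage II.2.
At Stage II.2 the claimant must meet a more-likely-than-not showing (weight is at least 51): on (f) the weight is 82 less the opposing 31 gives net 51, which does reach 51, so (f) meets the standard.
  All elements met. The burden passes to the respondent.
At Stage II.3 the respondent must meet a more-likely-than-not showing (weight is at least 51): on (g) the weight is 87 less the opposing 39 gives net 48, < 51, so (g) does not meet the standard.
  The respondent does not carry Stage II.3.
The claimant prevails on this issue.
Per-issue: Issue I → claimant; Issue II → claimant. The claimant must prevail on every issue; overall, the claimant prevails.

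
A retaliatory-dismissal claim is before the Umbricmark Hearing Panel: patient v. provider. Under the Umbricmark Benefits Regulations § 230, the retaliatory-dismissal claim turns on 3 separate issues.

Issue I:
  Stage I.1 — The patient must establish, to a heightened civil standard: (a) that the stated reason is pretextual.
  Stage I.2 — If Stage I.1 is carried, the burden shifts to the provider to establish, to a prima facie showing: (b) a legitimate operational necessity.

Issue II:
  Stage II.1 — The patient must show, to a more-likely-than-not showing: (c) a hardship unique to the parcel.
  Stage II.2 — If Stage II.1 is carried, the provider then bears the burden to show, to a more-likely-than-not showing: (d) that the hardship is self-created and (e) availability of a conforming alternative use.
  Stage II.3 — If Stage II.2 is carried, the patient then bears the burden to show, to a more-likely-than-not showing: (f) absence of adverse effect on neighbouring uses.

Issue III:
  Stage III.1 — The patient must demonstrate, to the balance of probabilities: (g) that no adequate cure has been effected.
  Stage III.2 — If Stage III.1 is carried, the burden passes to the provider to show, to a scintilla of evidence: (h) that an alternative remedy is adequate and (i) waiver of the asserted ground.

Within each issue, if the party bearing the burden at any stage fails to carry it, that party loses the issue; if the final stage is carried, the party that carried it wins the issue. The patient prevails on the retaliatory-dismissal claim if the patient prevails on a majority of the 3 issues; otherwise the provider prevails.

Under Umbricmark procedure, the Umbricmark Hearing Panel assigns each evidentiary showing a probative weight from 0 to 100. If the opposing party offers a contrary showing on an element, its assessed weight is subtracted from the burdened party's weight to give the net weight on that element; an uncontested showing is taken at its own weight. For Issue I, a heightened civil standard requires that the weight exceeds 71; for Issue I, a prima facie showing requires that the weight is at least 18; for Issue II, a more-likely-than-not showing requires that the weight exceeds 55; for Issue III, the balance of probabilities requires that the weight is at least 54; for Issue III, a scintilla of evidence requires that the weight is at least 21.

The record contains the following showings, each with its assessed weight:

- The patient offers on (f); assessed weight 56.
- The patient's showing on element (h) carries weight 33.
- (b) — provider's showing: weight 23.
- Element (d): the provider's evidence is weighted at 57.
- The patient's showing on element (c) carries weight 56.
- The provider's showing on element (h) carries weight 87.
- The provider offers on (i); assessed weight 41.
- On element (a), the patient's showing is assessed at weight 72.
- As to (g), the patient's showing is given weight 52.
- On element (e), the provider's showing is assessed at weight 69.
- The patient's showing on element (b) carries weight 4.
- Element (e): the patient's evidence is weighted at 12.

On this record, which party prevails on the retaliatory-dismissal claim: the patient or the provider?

— Issue I —
Stage I.1 (patient, a heightened civil standard, weight exceeds 71): (a) 72 > 71 — meets.
  Stage I.1 carried; the burden shifts to the provider.
Stage I.2 (provider, a prima facie showing, weight is at least 18): (b) net 23−4=19 ≥ 18 — meets.
  The provider carries the last stage.
Every stage carried; the provider prevails on this issue.
— Issue II —
Stage II.1 (patient, a more-likely-than-not showing, weight exceeds 55): (c) 56 > 55 — meets.
  The patient carries Stage II.1; the provider now bears the burden.
Stage II.2 (provider, a more-likely-than-not showing, weight exceeds 55): (d) 57 > 55 — meets; (e) net 69−12=57 > 55 — meets.
  The provider carries Stage II.2; the patient now bears the burden.
Stage II.3 (patient, a more-likely-than-not showing, weight exceeds 55): (f) 56 > 55 — meets.
  The patient carries the last stage.
Every stage carried; the patient prevails on this issue.
— Issue III —
At Stage III.1 the patient must meet the balance of probabilities (weight is at least 54): on (g) the weight is 52, < 54, so (g) does not meet the standard.
  Stage III.1 not carried; the patient fails its burden.
The provider prevails on this issue.
Per-issue: Issue I → provider; Issue II → patient; Issue III → provider. The patient must prevail on a majority of issues; overall, the provider prevails.

provider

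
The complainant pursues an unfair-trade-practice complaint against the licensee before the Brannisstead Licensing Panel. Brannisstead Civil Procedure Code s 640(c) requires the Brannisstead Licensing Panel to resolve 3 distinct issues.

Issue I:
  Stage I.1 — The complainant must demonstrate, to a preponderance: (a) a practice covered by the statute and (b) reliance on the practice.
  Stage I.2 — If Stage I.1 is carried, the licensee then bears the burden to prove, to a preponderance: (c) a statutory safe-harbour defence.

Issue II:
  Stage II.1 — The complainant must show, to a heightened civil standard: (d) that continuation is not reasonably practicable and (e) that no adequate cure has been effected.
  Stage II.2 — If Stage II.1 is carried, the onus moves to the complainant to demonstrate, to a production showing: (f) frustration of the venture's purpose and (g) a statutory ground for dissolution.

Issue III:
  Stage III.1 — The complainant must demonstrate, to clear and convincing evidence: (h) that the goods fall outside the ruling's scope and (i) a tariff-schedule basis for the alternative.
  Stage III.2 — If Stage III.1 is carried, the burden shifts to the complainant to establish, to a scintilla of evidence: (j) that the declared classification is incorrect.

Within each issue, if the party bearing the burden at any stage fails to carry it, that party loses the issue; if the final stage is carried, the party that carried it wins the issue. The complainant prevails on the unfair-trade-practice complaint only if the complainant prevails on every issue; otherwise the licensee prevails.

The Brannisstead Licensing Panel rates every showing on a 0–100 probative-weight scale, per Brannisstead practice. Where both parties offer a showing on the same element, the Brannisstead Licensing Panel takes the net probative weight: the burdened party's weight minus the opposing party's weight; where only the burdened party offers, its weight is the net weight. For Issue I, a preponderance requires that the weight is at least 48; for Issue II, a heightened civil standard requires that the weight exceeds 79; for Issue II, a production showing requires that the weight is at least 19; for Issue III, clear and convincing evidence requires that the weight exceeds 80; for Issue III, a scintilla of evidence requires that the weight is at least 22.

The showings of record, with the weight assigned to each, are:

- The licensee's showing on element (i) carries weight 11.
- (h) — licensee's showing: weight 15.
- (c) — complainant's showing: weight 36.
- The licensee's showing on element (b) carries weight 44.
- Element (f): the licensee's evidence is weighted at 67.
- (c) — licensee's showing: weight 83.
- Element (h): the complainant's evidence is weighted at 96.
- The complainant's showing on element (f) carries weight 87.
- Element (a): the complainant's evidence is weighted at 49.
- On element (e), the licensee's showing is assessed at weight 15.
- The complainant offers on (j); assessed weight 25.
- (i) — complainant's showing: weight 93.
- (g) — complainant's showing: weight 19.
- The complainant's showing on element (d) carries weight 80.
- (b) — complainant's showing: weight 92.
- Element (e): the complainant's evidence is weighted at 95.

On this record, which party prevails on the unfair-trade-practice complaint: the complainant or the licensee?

complainant

— Issue I —
At Stage I.1 the complainant must meet a preponderance (weight is at least 48): on (a) the weight is 49, which does reach 48, so (a) meets the standard; on (b) the weight is 92 less the opposing 44 gives net 48, ≥ 48, so (b) meets the standard.
  All elements met. The burden passes to the licensee.
At Stage I.2 the licensee must meet a preponderance (weight is at least 48): on (c) the weight is 83 less the opposing 36 gives net 47, which does not reach 48, so (c) does not meet the standard.
  Not every element is met, so the licensee fails to carry Stage I.2.
So the complainant prevails on this issue.
— Issue II —
Stage II.1 — burden on complainant; standard: a heightened civil standard (weight exceeds 79).
    (d): 80 > 79 [met]
    (e): 95 − 15 = 80 > 79 [met]
  All elements met. The complainant retains the burden for Stage II.2.
Stage II.2 — burden on complainant; standard: a production showing (weight is at least 19).
    (f): 87 − 67 = 20 ≥ 19 [met]
    (g): 19 ≥ 19 [met]
  Stage II.2 carried; the final stage is satisfied.
With every stage satisfied, the complainant prevails on this issue.
— Issue III —
Stage III.1 — burden on complainant; standard: clear and convincing evidence (weight exceeds 80).
    (h): 96 − 15 = 81 > 80 [met]
    (i): 93 − 11 = 82 > 80 [met]
  Stage III.1 carried; the burden remains with the complainant.
Stage III.2 — burden on complainant; standard: a scintilla of evidence (weight is at least 22).
    (j): 25 ≥ 22 [met]
  All elements met at the final stage.
Every stage carried; the complainant prevails on this issue.
Per-issue: Issue I → complainant; Issue II → complainant; Issue III → complainant. The complainant must prevail on every issue; overall, the complainant prevails.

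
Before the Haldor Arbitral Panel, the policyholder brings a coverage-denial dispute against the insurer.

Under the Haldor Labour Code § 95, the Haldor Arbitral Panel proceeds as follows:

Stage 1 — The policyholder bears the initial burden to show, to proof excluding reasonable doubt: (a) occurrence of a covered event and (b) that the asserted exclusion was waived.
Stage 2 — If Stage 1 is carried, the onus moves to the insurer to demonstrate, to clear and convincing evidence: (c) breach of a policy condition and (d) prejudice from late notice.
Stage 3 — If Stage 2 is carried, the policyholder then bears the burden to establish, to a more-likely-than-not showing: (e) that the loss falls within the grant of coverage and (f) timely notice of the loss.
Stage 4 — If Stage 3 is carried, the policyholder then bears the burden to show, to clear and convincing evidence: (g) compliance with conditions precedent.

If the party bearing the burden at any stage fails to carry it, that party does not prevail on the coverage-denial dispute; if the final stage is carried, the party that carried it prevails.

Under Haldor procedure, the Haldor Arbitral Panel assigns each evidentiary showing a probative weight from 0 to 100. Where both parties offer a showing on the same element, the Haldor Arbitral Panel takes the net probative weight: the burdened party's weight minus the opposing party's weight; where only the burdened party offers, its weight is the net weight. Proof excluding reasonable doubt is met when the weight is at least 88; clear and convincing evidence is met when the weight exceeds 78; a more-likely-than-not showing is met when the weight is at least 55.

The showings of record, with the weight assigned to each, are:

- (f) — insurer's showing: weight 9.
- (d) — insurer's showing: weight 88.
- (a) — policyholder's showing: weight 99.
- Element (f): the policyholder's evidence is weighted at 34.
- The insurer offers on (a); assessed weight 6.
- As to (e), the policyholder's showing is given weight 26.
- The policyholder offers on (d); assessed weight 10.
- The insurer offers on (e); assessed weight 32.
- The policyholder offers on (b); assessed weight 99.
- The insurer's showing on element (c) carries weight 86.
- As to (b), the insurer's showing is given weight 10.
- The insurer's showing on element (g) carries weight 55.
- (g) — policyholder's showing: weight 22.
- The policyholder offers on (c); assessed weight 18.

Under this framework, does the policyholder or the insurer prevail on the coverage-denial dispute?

policyholder

Stage 1 — burden on policyholder; standard: proof excluding reasonable doubt (weight is at least 88).
    (a): 99 − 6 = 93 ≥ 88 [met]
    (b): 99 − 10 = 89 ≥ 88 [met]
  Stage 1 carried; the burden shifts to the insurer.
Stage 2 — burden on insurer; standard: clear and convincing evidence (weight exceeds 78).
    (c): 86 − 18 = 68 ≤ 78 [not met]
    (d): 88 − 10 = 78 ≤ 78 [not met]
  Stage 2 not carried; the insurer fails its burden.
The policyholder prevails.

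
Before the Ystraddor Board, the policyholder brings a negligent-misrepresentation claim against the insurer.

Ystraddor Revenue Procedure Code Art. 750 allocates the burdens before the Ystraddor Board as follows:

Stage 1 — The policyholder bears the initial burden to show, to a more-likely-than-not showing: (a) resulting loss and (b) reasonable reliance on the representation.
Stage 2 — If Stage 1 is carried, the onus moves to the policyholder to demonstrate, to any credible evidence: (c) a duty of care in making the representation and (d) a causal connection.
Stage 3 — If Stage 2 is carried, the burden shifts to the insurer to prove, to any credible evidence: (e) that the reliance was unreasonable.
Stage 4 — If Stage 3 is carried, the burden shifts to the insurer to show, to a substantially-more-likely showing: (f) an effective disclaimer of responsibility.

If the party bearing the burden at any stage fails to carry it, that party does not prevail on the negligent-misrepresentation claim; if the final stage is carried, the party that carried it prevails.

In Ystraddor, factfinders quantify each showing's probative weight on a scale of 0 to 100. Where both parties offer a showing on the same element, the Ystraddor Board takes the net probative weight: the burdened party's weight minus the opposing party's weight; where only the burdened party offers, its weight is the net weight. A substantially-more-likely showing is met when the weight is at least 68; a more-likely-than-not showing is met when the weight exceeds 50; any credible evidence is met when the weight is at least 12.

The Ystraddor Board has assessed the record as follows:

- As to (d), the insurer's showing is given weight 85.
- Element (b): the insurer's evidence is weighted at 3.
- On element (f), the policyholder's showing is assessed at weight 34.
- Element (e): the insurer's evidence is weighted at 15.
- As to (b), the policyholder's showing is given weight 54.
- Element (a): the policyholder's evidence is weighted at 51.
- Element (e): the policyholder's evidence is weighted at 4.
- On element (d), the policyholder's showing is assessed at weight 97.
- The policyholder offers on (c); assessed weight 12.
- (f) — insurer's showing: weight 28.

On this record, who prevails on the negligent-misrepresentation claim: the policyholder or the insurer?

At Stage 1 the policyholder must meet a more-likely-than-not showing (weight exceeds 50): on (a) the weight is 51, > 50, so (a) meets the standard; on (b) the weight is 54 less the opposing 3 gives net 51, > 50, so (b) meets the standard.
  Stage 1 carried; the burden remains with the policyholder.
At Stage 2 the policyholder must meet any credible evidence (weight is at least 12): on (c) the weight is 12, ≥ 12, so (c) meets the standard; on (d) the weight is 97 less the opposing 85 gives net 12, ≥ 12, so (d) meets the standard.
  Stage 2 carried; the burden shifts to the insurer.
At Stage 3 the insurer must meet any credible evidence (weight is at least 12): on (e) the weight is 15 less the opposing 4 gives net 11, < 12, so (e) does not meet the standard.
  The insurer does not carry Stage 3.
The policyholder prevails.

policyholder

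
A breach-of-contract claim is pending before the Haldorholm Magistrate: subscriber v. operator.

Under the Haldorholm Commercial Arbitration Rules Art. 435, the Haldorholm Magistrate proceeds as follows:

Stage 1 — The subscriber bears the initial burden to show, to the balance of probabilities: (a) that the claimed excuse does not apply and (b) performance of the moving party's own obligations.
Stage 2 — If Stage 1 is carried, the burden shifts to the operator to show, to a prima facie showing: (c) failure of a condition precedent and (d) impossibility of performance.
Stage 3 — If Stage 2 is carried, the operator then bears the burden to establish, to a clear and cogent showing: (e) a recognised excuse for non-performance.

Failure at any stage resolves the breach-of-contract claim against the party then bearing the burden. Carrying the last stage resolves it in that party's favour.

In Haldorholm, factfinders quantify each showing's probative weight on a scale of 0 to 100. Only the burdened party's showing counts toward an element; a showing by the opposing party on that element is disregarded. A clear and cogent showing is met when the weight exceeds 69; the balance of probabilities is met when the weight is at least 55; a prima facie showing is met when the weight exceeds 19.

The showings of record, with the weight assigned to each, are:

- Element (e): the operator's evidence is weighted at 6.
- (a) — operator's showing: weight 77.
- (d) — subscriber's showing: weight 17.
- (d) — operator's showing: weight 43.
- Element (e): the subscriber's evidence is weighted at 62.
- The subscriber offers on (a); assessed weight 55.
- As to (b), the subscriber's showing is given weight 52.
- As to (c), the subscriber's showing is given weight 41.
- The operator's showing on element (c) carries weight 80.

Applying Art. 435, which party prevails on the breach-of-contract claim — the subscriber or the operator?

operator

Stage 1 — burden on subscriber; standard: the balance of probabilities (weight is at least 55).
    (a): 55 (operator's 77 disregarded) ≥ 55 [met]
    (b): 52 < 55 [not met]
  Not every element is met, so the subscriber fails to carry Stage 1.
The operator prevails.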